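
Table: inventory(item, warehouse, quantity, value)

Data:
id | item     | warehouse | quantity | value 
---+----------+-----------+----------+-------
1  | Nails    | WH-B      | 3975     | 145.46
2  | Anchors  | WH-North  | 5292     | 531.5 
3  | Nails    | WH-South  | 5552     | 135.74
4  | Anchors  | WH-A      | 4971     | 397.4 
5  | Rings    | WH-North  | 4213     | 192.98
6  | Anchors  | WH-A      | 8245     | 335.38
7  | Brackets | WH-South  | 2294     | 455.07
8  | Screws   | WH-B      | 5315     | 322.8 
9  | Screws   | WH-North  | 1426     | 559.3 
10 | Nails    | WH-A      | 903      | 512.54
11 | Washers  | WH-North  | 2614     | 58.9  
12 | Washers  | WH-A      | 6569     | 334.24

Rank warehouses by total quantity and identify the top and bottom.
SELECT warehouse, SUM(quantity)
FROM inventory
GROUP BY warehouse
ORDER BY SUM(quantity)

All groups:
  WH-South: 7846
  WH-B: 9290
  WH-North: 13545
  WH-A: 20688

Highest: WH-A (20688)
Lowest: WH-South (7846)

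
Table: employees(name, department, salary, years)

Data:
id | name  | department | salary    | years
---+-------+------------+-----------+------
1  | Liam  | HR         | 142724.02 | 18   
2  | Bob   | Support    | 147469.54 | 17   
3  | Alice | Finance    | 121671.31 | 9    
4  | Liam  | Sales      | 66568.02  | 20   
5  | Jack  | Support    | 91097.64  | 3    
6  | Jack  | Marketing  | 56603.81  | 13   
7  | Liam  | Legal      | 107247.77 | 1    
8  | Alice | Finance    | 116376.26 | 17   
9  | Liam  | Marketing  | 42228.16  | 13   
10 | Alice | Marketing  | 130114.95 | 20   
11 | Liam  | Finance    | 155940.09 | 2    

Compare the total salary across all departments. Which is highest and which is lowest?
SELECT department, SUM(salary)
FROM employees
GROUP BY department
ORDER BY SUM(salary)

All groups:
  Sales: 66568.02
  Legal: 107247.77
  HR: 142724.02
  Marketing: 228946.92
  Support: 238567.18
  Finance: 393987.66

Highest: Finance (393987.66)
Lowest: Sales (66568.02)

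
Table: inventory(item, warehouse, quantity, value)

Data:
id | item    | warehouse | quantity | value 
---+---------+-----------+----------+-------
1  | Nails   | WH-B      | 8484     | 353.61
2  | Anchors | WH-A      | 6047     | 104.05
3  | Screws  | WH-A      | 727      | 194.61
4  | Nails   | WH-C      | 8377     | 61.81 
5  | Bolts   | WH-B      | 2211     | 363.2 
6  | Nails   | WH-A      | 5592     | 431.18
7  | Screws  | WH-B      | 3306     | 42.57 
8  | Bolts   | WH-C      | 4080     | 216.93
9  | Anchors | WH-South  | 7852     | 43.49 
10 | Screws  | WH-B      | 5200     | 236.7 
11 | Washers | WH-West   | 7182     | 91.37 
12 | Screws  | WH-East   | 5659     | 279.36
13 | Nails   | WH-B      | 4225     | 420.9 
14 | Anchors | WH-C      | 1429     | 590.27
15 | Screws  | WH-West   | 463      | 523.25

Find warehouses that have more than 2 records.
SELECT warehouse, COUNT(*) as cnt
FROM inventory
GROUP BY warehouse
HAVING COUNT(*) > 2

Result:
  WH-A: 3
  WH-B: 5
  WH-C: 3

Note: HAVING filters groups after aggregation, WHERE filters rows before.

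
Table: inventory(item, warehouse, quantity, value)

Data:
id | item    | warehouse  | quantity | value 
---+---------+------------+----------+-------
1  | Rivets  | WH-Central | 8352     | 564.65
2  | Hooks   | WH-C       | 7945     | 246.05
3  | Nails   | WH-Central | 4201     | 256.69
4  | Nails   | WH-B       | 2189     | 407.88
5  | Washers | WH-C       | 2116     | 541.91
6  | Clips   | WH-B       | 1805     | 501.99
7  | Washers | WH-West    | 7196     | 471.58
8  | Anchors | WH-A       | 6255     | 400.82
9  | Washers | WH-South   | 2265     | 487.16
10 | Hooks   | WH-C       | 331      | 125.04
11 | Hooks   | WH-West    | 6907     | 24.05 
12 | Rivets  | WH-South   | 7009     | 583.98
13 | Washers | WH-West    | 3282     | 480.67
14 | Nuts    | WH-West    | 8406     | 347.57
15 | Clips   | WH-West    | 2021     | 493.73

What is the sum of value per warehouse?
SELECT warehouse, SUM(value) as result
FROM inventory
GROUP BY warehouse

Result:
  WH-A: 400.82
  WH-B: 909.87
  WH-C: 913.00
  WH-Central: 821.34
  WH-South: 1071.14
  WH-West: 1817.60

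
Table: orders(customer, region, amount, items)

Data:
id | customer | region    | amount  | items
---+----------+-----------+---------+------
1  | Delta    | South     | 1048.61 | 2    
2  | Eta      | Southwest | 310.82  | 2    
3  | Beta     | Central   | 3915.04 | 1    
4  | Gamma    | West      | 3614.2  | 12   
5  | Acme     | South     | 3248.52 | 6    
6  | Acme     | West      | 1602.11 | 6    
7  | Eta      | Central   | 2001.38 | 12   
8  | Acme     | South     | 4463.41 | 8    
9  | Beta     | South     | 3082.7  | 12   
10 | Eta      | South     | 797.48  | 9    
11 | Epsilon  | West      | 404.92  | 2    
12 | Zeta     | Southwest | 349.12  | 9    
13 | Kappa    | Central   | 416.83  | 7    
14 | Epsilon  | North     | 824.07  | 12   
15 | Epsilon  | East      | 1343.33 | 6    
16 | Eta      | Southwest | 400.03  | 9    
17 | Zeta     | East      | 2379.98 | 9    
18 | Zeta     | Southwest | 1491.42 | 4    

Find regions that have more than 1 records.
SELECT region, COUNT(*) as cnt
FROM orders
GROUP BY region
HAVING COUNT(*) > 1

Result:
  Central: 3
  East: 2
  South: 5
  Southwest: 4
  West: 3

Note: HAVING filters groups after aggregation, WHERE filters rows before.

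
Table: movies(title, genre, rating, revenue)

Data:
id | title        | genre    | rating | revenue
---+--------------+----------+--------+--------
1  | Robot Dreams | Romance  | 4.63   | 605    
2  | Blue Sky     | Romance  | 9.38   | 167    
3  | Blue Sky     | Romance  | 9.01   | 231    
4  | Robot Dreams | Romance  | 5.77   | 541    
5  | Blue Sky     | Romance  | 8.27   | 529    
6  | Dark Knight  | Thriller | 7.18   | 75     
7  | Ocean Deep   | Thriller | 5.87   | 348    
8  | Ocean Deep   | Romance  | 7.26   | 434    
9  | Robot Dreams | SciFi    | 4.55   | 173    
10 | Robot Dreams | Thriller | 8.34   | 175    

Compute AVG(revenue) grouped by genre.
SELECT genre, AVG(revenue) as result
FROM movies
GROUP BY genre

Result:
  Romance: 417.83
  SciFi: 173.00
  Thriller: 199.33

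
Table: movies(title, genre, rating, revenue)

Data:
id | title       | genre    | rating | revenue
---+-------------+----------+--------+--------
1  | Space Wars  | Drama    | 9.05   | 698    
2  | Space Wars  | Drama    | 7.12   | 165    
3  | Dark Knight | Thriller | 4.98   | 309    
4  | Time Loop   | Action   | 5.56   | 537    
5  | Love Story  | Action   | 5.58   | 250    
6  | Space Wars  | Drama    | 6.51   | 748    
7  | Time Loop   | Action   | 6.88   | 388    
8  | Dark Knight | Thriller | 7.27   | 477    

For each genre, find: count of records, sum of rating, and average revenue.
SELECT genre,
       COUNT(*) as cnt,
       SUM(rating) as total_rating,
       AVG(revenue) as avg_revenue
FROM movies
GROUP BY genre

Result:
  Action: 3 records, 18.02 total rating, 391.67 avg revenue
  Drama: 3 records, 22.68 total rating, 537.00 avg revenue
  Thriller: 2 records, 12.25 total rating, 393.00 avg revenue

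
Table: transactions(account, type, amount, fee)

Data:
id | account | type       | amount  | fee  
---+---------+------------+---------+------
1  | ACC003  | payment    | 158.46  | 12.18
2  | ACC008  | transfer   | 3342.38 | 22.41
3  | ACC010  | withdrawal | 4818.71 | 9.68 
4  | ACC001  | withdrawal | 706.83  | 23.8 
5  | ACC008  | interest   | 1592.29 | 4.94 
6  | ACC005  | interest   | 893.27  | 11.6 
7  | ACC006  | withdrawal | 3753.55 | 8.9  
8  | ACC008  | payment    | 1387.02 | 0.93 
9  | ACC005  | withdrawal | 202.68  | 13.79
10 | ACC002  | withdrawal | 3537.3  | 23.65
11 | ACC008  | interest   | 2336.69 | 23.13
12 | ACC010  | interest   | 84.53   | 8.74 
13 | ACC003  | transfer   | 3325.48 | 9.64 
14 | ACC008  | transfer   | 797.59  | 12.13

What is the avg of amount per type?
SELECT type, AVG(amount) as result
FROM transactions
GROUP BY type

Result:
  interest: 1226.70
  payment: 772.74
  transfer: 2488.48
  withdrawal: 2603.81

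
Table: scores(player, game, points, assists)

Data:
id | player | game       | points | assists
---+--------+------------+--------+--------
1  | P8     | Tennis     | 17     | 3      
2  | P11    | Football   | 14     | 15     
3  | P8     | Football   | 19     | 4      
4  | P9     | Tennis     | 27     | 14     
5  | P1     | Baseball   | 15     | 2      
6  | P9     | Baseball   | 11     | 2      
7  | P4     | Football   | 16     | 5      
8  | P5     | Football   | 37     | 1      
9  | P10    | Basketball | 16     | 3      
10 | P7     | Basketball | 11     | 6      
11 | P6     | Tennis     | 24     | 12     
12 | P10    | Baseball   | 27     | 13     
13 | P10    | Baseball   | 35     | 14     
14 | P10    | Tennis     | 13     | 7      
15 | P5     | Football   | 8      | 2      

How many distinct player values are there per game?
SELECT game, COUNT(DISTINCT player)
FROM scores
GROUP BY game

Result:
  Baseball: 3 distinct
  Basketball: 2 distinct
  Football: 4 distinct
  Tennis: 4 distinct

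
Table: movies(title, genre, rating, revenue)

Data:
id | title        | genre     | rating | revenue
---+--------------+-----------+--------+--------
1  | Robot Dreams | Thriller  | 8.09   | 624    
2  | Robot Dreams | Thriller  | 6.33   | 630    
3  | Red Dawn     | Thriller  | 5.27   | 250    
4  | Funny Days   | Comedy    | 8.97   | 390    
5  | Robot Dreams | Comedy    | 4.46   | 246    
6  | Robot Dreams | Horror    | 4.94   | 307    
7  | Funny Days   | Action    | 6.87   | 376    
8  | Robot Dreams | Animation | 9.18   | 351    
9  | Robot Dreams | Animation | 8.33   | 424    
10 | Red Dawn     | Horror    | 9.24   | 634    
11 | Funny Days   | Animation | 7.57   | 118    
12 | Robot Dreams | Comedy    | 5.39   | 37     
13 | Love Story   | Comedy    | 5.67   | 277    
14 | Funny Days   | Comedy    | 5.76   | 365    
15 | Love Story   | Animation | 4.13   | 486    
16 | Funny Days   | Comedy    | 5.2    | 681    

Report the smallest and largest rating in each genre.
SELECT genre, MIN(rating), MAX(rating)
FROM movies
GROUP BY genre

Result:
  Action: min=6.87, max=6.87
  Animation: min=4.13, max=9.18
  Comedy: min=4.46, max=8.97
  Horror: min=4.94, max=9.24
  Thriller: min=5.27, max=8.09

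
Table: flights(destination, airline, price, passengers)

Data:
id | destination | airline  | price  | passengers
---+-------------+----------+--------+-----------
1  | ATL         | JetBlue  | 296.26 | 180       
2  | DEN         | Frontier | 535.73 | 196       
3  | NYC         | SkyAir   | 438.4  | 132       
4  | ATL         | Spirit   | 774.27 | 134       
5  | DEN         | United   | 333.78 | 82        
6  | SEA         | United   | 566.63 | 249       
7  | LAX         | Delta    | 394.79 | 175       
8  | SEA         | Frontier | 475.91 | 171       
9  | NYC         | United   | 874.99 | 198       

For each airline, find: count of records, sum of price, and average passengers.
SELECT airline,
       COUNT(*) as cnt,
       SUM(price) as total_price,
       AVG(passengers) as avg_passengers
FROM flights
GROUP BY airline

Result:
  Delta: 1 records, 394.79 total price, 175.00 avg passengers
  Frontier: 2 records, 1011.64 total price, 183.50 avg passengers
  JetBlue: 1 records, 296.26 total price, 180.00 avg passengers
  SkyAir: 1 records, 438.40 total price, 132.00 avg passengers
  Spirit: 1 records, 774.27 total price, 134.00 avg passengers
  United: 3 records, 1775.40 total price, 176.33 avg passengers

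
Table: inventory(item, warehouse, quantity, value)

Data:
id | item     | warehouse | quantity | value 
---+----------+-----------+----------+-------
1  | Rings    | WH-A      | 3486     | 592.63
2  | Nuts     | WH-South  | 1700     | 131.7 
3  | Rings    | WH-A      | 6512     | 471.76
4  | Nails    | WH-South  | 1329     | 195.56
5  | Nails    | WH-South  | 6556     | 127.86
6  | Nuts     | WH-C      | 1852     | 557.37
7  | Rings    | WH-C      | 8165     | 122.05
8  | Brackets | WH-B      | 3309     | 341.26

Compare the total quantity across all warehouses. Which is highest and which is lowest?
SELECT warehouse, SUM(quantity)
FROM inventory
GROUP BY warehouse
ORDER BY SUM(quantity)

All groups:
  WH-B: 3309
  WH-South: 9585
  WH-A: 9998
  WH-C: 10017

Highest: WH-C (10017)
Lowest: WH-B (3309)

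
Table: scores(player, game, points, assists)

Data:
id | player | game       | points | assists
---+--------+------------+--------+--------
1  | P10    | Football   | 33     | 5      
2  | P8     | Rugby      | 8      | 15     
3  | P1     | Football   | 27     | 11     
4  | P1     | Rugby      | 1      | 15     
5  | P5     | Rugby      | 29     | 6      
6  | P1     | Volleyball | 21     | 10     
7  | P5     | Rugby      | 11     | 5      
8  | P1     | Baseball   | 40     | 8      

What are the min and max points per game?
SELECT game, MIN(points), MAX(points)
FROM scores
GROUP BY game

Result:
  Baseball: min=40, max=40
  Football: min=27, max=33
  Rugby: min=1, max=29
  Volleyball: min=21, max=21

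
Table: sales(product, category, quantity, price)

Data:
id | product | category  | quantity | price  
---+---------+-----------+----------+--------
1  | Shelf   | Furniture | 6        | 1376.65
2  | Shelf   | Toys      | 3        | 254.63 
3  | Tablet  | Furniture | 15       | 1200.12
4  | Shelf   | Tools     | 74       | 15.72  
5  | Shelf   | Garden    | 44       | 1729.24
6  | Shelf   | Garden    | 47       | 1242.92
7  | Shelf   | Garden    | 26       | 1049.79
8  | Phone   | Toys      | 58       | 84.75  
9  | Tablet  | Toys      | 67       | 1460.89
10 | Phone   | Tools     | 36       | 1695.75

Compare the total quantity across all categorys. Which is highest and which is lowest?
SELECT category, SUM(quantity)
FROM sales
GROUP BY category
ORDER BY SUM(quantity)

All groups:
  Furniture: 21
  Tools: 110
  Garden: 117
  Toys: 128

Highest: Toys (128)
Lowest: Furniture (21)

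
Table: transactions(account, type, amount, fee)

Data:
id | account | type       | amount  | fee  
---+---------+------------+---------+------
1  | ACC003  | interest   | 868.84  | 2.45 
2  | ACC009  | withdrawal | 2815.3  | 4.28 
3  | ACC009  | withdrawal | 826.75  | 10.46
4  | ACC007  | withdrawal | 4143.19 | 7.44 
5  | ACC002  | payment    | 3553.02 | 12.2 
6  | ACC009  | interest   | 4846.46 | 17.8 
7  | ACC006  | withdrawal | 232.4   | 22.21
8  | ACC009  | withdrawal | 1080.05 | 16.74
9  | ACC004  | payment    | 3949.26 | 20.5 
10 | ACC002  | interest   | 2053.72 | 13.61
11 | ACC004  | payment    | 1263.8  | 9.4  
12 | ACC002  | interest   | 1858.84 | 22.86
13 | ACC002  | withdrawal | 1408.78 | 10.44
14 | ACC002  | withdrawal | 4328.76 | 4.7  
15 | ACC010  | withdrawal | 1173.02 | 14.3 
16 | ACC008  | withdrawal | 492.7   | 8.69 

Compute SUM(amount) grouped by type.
SELECT type, SUM(amount) as result
FROM transactions
GROUP BY type

Result:
  interest: 9627.86
  payment: 8766.08
  withdrawal: 16500.95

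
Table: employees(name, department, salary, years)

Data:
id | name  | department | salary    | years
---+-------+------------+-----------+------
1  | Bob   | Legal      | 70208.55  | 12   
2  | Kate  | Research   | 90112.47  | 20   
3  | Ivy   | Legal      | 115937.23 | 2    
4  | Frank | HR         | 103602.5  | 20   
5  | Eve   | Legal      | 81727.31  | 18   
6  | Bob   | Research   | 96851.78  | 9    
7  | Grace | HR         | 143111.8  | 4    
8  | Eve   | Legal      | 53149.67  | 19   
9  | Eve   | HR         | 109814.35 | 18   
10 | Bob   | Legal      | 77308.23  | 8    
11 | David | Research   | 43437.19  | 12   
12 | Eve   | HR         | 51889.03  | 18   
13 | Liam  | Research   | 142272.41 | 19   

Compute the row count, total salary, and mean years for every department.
SELECT department,
       COUNT(*) as cnt,
       SUM(salary) as total_salary,
       AVG(years) as avg_years
FROM employees
GROUP BY department

Result:
  HR: 4 records, 408417.68 total salary, 15.00 avg years
  Legal: 5 records, 398330.99 total salary, 11.80 avg years
  Research: 4 records, 372673.85 total salary, 15.00 avg years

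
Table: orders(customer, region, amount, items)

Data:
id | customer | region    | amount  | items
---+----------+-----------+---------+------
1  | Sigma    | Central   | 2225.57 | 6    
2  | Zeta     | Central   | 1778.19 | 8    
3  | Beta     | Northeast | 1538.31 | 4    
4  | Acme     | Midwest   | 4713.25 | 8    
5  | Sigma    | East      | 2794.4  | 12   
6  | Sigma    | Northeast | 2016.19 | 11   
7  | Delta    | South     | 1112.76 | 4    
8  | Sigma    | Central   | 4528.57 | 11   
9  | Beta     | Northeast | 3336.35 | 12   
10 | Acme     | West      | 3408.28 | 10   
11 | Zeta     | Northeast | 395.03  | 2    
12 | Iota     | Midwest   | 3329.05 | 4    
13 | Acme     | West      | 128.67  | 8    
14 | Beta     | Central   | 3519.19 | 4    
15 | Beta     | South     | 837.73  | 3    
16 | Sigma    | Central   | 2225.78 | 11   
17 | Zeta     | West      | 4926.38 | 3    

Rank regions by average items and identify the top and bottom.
SELECT region, AVG(items)
FROM orders
GROUP BY region
ORDER BY AVG(items)

All groups:
  South: 3.50
  Midwest: 6.00
  West: 7.00
  Northeast: 7.25
  Central: 8.00
  East: 12.00

Highest: East (12.00)
Lowest: South (3.50)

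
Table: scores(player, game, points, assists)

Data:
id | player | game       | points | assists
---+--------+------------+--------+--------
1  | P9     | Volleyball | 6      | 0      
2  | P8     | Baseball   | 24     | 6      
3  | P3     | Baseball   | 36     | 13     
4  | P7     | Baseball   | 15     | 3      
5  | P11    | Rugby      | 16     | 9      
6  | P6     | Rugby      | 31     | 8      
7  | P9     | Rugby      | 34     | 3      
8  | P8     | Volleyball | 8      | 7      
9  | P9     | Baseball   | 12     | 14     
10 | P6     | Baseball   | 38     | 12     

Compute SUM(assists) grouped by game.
SELECT game, SUM(assists) as result
FROM scores
GROUP BY game

Result:
  Baseball: 48
  Rugby: 20
  Volleyball: 7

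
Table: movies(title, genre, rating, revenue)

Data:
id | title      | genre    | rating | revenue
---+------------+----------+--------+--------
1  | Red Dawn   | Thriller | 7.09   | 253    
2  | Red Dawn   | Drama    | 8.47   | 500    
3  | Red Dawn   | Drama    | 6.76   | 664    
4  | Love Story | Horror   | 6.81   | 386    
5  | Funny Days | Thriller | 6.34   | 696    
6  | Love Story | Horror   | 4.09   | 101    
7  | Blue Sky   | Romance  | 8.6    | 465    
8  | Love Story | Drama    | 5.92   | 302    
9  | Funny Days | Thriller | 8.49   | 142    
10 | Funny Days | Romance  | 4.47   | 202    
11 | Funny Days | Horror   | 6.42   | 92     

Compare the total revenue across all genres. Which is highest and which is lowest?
SELECT genre, SUM(revenue)
FROM movies
GROUP BY genre
ORDER BY SUM(revenue)

All groups:
  Horror: 579
  Romance: 667
  Thriller: 1091
  Drama: 1466

Highest: Drama (1466)
Lowest: Horror (579)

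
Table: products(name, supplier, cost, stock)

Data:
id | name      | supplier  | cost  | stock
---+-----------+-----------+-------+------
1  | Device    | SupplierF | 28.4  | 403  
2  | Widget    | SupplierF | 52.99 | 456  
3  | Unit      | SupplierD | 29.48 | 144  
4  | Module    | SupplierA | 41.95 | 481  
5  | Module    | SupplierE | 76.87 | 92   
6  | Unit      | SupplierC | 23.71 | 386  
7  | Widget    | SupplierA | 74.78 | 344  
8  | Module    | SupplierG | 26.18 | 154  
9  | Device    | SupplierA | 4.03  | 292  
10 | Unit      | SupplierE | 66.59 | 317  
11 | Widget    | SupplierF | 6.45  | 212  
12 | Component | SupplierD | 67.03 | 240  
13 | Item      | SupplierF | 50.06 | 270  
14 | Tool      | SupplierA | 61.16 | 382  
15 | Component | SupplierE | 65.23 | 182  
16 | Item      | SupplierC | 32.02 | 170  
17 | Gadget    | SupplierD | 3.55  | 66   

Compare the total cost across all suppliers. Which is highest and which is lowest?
SELECT supplier, SUM(cost)
FROM products
GROUP BY supplier
ORDER BY SUM(cost)

All groups:
  SupplierG: 26.18
  SupplierC: 55.73
  SupplierD: 100.06
  SupplierF: 137.90
  SupplierA: 181.92
  SupplierE: 208.69

Highest: SupplierE (208.69)
Lowest: SupplierG (26.18)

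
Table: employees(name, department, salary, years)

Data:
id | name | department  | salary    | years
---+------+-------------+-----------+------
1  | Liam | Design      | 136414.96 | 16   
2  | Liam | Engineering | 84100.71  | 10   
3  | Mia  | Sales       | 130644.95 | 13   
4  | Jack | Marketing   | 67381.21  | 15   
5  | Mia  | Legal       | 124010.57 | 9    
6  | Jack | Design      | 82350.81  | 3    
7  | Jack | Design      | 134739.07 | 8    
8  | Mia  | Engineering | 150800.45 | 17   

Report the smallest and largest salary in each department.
SELECT department, MIN(salary), MAX(salary)
FROM employees
GROUP BY department

Result:
  Design: min=82350.81, max=136414.96
  Engineering: min=84100.71, max=150800.45
  Legal: min=124010.57, max=124010.57
  Marketing: min=67381.21, max=67381.21
  Sales: min=130644.95, max=130644.95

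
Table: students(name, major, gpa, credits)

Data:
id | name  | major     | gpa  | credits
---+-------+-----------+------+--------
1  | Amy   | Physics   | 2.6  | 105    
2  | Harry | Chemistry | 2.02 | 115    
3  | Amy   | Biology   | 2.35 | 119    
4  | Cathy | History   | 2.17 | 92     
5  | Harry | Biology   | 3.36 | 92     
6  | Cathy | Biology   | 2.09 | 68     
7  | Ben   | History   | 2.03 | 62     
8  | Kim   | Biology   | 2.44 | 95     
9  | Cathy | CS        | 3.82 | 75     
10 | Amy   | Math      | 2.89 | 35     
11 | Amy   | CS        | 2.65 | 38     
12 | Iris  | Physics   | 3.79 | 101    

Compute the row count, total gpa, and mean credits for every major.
SELECT major,
       COUNT(*) as cnt,
       SUM(gpa) as total_gpa,
       AVG(credits) as avg_credits
FROM students
GROUP BY major

Result:
  Biology: 4 records, 10.24 total gpa, 93.50 avg credits
  CS: 2 records, 6.47 total gpa, 56.50 avg credits
  Chemistry: 1 records, 2.02 total gpa, 115.00 avg credits
  History: 2 records, 4.20 total gpa, 77.00 avg credits
  Math: 1 records, 2.89 total gpa, 35.00 avg credits
  Physics: 2 records, 6.39 total gpa, 103.00 avg credits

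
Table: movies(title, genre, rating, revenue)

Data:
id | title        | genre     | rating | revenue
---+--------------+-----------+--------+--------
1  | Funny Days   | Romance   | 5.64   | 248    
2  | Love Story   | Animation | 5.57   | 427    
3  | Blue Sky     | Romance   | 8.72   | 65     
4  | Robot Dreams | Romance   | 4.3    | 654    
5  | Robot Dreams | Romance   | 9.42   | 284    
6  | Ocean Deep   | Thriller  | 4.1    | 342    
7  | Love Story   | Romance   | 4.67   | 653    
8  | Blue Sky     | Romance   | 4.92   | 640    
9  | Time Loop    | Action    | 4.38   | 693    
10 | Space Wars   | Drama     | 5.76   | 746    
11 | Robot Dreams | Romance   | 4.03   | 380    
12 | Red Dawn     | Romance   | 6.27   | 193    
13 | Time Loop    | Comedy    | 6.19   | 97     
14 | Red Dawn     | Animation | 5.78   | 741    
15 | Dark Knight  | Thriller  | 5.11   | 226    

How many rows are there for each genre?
SELECT genre, COUNT(*) as count
FROM movies
GROUP BY genre

Result:
  Action: 1
  Animation: 2
  Comedy: 1
  Drama: 1
  Romance: 8
  Thriller: 2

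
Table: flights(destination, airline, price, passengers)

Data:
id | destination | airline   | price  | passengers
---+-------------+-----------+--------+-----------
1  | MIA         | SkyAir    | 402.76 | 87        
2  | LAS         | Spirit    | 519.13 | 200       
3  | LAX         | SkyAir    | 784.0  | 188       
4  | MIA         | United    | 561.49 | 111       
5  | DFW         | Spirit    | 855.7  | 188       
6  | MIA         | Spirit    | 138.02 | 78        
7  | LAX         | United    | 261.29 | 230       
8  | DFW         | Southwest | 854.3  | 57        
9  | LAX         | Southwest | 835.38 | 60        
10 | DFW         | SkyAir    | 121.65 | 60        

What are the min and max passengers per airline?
SELECT airline, MIN(passengers), MAX(passengers)
FROM flights
GROUP BY airline

Result:
  SkyAir: min=60, max=188
  Southwest: min=57, max=60
  Spirit: min=78, max=200
  United: min=111, max=230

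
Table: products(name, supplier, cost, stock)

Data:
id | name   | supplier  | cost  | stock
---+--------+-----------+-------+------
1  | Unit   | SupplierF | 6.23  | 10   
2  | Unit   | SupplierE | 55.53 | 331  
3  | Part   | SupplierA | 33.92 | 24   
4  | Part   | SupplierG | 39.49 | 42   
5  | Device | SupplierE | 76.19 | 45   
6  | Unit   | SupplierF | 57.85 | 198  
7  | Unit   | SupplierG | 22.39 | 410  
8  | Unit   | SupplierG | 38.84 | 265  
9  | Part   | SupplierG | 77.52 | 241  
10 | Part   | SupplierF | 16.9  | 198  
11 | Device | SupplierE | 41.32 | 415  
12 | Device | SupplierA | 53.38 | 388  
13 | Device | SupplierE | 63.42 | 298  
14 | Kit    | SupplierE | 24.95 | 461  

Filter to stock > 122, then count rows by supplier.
SELECT supplier, COUNT(*)
FROM products
WHERE stock > 122
GROUP BY supplier

Note: WHERE filters rows before grouping.

Result:
  SupplierA: 1
  SupplierE: 4
  SupplierF: 2
  SupplierG: 3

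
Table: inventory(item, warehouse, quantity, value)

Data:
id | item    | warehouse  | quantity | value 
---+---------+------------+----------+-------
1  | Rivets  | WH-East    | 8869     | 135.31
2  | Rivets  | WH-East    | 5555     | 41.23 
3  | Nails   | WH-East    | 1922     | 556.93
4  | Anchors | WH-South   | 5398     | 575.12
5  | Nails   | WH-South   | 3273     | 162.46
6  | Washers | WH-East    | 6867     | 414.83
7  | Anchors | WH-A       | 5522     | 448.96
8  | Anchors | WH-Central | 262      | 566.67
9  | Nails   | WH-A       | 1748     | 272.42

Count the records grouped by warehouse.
SELECT warehouse, COUNT(*) as count
FROM inventory
GROUP BY warehouse

Result:
  WH-A: 2
  WH-Central: 1
  WH-East: 4
  WH-South: 2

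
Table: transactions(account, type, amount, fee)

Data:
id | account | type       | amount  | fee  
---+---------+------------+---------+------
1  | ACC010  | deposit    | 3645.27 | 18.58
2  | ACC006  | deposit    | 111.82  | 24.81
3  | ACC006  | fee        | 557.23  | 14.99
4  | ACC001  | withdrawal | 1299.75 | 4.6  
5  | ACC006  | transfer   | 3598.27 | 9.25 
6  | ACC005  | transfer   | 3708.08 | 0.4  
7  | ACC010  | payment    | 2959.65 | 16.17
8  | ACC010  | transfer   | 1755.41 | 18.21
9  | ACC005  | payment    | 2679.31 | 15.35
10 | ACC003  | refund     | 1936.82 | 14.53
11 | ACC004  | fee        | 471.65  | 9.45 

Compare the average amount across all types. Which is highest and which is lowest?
SELECT type, AVG(amount)
FROM transactions
GROUP BY type
ORDER BY AVG(amount)

All groups:
  fee: 514.44
  withdrawal: 1299.75
  deposit: 1878.55
  refund: 1936.82
  payment: 2819.48
  transfer: 3020.59

Highest: transfer (3020.59)
Lowest: fee (514.44)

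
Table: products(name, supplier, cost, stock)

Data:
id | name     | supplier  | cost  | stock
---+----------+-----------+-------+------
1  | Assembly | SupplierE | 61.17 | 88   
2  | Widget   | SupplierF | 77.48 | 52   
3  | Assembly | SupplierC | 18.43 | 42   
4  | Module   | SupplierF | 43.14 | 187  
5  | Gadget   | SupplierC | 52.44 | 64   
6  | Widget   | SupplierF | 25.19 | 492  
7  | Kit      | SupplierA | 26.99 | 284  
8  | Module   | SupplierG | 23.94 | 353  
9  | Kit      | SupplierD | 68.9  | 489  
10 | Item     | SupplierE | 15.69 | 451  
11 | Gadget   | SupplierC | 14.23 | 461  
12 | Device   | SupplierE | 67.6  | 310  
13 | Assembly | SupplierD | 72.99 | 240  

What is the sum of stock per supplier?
SELECT supplier, SUM(stock) as result
FROM products
GROUP BY supplier

Result:
  SupplierA: 284
  SupplierC: 567
  SupplierD: 729
  SupplierE: 849
  SupplierF: 731
  SupplierG: 353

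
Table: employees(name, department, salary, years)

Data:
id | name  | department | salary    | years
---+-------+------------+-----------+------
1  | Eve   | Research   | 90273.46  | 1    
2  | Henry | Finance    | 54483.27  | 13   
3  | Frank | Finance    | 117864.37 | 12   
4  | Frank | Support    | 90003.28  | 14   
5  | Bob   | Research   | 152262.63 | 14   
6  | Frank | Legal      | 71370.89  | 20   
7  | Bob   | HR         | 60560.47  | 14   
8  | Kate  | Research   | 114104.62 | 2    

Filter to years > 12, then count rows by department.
SELECT department, COUNT(*)
FROM employees
WHERE years > 12
GROUP BY department

Note: WHERE filters rows before grouping.

Result:
  Finance: 1
  HR: 1
  Legal: 1
  Research: 1
  Support: 1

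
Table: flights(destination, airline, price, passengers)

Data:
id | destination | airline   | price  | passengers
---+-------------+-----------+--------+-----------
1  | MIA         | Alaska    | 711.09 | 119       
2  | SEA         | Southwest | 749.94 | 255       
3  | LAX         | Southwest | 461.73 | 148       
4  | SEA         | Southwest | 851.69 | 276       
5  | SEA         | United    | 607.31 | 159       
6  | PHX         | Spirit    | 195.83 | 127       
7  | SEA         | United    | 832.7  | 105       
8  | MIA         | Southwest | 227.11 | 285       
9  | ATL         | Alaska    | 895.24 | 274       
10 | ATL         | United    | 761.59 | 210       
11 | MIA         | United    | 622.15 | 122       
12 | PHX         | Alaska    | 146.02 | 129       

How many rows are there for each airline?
SELECT airline, COUNT(*) as count
FROM flights
GROUP BY airline

Result:
  Alaska: 3
  Southwest: 4
  Spirit: 1
  United: 4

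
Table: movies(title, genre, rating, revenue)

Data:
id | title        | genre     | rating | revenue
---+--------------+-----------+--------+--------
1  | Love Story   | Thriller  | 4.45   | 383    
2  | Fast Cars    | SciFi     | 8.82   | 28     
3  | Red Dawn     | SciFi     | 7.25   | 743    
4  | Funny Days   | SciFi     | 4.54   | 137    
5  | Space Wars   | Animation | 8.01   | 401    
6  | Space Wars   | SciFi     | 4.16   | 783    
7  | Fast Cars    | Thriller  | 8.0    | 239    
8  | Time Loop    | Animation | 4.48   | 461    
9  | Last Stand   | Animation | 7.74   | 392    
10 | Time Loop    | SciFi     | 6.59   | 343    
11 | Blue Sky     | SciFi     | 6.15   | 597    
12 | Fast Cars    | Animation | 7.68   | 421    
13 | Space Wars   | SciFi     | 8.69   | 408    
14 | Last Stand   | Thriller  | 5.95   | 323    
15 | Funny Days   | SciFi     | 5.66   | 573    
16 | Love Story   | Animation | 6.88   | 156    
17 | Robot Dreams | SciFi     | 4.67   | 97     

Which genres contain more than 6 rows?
SELECT genre, COUNT(*) as cnt
FROM movies
GROUP BY genre
HAVING COUNT(*) > 6

Result:
  SciFi: 9

Note: HAVING filters groups after aggregation, WHERE filters rows before.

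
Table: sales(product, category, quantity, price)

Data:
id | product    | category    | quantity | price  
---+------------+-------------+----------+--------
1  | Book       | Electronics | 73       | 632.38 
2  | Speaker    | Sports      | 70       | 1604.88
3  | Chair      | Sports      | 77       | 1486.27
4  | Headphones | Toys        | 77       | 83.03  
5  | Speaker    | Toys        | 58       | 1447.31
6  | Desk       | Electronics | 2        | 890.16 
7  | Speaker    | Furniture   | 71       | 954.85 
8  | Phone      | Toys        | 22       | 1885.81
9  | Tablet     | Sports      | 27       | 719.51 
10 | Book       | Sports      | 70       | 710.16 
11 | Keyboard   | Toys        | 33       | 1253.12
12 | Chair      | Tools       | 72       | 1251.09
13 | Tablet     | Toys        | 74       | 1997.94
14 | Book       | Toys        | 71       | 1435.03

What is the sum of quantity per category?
SELECT category, SUM(quantity) as result
FROM sales
GROUP BY category

Result:
  Electronics: 75
  Furniture: 71
  Sports: 244
  Tools: 72
  Toys: 335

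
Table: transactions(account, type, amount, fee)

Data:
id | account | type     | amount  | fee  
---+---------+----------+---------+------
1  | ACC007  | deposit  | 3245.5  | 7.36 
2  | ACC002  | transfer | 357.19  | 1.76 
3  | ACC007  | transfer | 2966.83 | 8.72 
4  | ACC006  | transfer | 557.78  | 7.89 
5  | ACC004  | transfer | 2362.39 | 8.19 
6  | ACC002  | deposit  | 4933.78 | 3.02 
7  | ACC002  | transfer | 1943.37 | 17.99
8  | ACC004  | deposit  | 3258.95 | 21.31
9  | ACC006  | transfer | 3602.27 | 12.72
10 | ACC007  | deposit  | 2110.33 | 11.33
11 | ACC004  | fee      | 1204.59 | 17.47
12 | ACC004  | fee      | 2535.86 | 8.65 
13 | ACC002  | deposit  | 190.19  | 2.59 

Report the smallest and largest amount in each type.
SELECT type, MIN(amount), MAX(amount)
FROM transactions
GROUP BY type

Result:
  deposit: min=190.19, max=4933.78
  fee: min=1204.59, max=2535.86
  transfer: min=357.19, max=3602.27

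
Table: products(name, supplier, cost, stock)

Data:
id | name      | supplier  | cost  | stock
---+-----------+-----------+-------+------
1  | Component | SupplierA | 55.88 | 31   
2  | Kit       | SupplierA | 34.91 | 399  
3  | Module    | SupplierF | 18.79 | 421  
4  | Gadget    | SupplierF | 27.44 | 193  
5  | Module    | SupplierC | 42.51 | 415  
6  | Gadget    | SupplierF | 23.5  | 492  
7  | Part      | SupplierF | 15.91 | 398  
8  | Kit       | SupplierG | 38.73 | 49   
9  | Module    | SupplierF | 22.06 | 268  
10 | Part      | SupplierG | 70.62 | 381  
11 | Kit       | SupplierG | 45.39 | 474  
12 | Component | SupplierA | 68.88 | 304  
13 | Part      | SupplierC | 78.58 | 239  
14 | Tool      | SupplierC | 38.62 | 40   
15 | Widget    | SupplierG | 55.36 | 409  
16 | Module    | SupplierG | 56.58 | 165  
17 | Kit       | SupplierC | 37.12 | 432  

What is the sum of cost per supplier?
SELECT supplier, SUM(cost) as result
FROM products
GROUP BY supplier

Result:
  SupplierA: 159.67
  SupplierC: 196.83
  SupplierF: 107.70
  SupplierG: 266.68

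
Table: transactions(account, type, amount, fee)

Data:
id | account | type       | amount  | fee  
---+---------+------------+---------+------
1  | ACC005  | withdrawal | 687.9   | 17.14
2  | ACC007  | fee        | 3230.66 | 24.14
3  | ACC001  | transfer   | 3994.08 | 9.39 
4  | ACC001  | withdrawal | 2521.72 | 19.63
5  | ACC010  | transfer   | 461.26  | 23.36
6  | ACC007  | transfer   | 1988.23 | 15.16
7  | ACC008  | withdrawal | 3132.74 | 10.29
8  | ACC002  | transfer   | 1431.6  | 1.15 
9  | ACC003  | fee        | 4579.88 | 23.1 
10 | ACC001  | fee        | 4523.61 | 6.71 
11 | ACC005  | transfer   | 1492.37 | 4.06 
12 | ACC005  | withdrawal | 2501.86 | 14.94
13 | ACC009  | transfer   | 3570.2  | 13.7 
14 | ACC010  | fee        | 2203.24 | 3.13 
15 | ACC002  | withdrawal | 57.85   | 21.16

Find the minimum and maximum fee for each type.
SELECT type, MIN(fee), MAX(fee)
FROM transactions
GROUP BY type

Result:
  fee: min=3.13, max=24.14
  transfer: min=1.15, max=23.36
  withdrawal: min=10.29, max=21.16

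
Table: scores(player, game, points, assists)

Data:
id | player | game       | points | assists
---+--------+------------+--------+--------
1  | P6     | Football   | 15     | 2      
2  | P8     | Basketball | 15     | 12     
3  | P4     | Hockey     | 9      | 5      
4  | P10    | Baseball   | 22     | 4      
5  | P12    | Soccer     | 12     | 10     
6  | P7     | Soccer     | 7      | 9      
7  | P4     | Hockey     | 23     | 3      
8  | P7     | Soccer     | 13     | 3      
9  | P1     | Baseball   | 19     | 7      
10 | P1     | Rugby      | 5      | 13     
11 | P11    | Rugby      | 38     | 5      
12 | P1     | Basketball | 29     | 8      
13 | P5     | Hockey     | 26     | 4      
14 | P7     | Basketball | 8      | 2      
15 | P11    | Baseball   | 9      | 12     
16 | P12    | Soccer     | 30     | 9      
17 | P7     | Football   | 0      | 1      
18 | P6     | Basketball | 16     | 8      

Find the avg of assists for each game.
SELECT game, AVG(assists) as result
FROM scores
GROUP BY game

Result:
  Baseball: 7.67
  Basketball: 7.50
  Football: 1.50
  Hockey: 4.00
  Rugby: 9.00
  Soccer: 7.75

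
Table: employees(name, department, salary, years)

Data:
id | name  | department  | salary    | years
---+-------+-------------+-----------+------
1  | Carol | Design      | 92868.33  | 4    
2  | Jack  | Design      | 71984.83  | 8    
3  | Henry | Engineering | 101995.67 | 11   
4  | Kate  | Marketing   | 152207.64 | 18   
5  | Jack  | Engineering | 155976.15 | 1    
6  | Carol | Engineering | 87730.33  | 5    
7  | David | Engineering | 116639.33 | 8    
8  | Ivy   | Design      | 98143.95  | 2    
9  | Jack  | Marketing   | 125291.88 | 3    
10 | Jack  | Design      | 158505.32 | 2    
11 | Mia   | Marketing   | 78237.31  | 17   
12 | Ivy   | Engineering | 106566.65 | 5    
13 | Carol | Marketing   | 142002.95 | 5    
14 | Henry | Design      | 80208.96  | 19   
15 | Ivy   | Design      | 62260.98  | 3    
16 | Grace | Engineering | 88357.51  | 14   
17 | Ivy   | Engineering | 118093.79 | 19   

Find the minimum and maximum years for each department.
SELECT department, MIN(years), MAX(years)
FROM employees
GROUP BY department

Result:
  Design: min=2, max=19
  Engineering: min=1, max=19
  Marketing: min=3, max=18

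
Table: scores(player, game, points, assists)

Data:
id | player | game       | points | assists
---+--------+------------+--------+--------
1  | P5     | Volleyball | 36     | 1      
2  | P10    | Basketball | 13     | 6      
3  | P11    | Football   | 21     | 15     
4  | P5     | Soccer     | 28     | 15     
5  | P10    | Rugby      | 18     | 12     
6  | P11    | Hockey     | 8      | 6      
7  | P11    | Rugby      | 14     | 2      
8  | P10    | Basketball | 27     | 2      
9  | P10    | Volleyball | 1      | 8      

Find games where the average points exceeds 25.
SELECT game, AVG(points)
FROM scores
GROUP BY game
HAVING AVG(points) > 25

Result:
  Soccer: avg=28.00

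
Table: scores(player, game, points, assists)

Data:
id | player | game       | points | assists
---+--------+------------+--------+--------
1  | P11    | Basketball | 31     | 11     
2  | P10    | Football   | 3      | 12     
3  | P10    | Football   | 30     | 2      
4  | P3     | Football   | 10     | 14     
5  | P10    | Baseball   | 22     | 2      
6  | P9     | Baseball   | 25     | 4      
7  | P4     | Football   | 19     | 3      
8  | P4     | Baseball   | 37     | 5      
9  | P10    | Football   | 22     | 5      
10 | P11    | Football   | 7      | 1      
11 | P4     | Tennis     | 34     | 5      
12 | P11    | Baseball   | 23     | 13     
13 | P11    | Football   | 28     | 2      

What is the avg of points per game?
SELECT game, AVG(points) as result
FROM scores
GROUP BY game

Result:
  Baseball: 26.75
  Basketball: 31.00
  Football: 17.00
  Tennis: 34.00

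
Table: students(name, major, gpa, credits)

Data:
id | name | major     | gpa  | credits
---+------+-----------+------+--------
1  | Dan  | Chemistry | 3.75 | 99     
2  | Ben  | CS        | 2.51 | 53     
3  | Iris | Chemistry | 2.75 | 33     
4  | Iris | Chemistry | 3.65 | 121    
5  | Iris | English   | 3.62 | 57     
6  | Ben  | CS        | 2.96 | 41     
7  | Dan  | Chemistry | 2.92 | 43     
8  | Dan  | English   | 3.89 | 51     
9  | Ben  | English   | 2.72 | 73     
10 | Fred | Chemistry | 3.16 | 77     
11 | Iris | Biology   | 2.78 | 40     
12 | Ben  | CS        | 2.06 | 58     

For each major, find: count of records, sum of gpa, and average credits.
SELECT major,
       COUNT(*) as cnt,
       SUM(gpa) as total_gpa,
       AVG(credits) as avg_credits
FROM students
GROUP BY major

Result:
  Biology: 1 records, 2.78 total gpa, 40.00 avg credits
  CS: 3 records, 7.53 total gpa, 50.67 avg credits
  Chemistry: 5 records, 16.23 total gpa, 74.60 avg credits
  English: 3 records, 10.23 total gpa, 60.33 avg credits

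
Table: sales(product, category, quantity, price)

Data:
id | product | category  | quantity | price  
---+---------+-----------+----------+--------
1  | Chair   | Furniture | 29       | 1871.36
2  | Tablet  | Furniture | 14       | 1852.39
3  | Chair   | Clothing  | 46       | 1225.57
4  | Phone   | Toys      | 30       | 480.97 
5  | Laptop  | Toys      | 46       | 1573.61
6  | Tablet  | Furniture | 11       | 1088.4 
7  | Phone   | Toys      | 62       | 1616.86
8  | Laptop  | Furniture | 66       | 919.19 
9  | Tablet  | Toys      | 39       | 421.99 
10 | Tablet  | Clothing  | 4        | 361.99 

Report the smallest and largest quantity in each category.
SELECT category, MIN(quantity), MAX(quantity)
FROM sales
GROUP BY category

Result:
  Clothing: min=4, max=46
  Furniture: min=11, max=66
  Toys: min=30, max=62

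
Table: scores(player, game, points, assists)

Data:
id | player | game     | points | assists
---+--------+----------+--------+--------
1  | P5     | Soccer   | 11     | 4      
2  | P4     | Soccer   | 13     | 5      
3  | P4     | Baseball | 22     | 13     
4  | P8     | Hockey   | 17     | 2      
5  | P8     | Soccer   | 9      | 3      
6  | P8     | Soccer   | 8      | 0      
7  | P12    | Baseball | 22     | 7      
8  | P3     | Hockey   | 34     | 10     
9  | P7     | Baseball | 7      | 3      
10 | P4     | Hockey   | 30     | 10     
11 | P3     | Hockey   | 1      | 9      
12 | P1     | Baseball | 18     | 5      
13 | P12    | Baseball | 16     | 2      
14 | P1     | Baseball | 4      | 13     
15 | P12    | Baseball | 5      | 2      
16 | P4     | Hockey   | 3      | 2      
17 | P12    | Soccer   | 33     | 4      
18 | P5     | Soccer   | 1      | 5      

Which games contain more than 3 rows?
SELECT game, COUNT(*) as cnt
FROM scores
GROUP BY game
HAVING COUNT(*) > 3

Result:
  Baseball: 7
  Hockey: 5
  Soccer: 6

Note: HAVING filters groups after aggregation, WHERE filters rows before.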